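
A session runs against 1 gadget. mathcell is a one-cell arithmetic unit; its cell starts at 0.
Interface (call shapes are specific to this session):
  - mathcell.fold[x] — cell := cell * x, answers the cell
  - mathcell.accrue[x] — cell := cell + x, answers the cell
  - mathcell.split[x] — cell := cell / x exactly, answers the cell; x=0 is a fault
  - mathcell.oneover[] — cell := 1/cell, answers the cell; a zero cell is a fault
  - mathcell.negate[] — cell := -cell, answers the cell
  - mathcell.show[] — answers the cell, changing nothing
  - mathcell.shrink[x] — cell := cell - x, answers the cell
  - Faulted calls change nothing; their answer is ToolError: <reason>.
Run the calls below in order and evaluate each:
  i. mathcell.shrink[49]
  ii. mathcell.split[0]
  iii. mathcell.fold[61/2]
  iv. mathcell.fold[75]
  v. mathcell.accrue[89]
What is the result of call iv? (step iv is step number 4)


Act: shrink[x: 49]
Obs: -49
Act: split[x: 0]
Obs: ToolError: division by zero
Act: fold[x: 61/2]
Obs: -2989/2
Act: fold[x: 75]
Obs: -224175/2
Act: accrue[x: 89]
Obs: -223997/2

Answer: -224175/2


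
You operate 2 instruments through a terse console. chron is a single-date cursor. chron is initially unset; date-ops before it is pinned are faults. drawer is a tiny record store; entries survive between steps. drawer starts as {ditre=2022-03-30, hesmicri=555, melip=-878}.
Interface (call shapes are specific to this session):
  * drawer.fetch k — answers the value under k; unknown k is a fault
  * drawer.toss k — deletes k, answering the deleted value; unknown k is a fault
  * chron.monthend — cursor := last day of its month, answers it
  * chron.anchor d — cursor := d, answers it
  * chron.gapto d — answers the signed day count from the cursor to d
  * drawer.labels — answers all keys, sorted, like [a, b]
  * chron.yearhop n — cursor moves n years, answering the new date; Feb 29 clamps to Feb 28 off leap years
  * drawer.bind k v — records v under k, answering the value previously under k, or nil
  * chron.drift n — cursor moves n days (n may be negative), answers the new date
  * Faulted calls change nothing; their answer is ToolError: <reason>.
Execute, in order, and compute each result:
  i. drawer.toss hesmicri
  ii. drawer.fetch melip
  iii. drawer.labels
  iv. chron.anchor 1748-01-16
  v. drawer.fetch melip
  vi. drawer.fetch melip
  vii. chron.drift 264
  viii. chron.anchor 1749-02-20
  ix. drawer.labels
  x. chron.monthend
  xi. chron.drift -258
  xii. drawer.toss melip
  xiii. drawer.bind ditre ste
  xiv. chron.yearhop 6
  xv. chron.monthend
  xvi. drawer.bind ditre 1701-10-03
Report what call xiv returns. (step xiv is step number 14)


Answer: 1754-06-15

Derivation:
Do: toss[k=hesmicri]
See: 555
Do: fetch[k=melip]
See: -878
Do: labels[]
See: [ditre, melip]
Do: anchor[d=1748-01-16]
See: 1748-01-16
Do: fetch[k=melip]
See: -878
Do: fetch[k=melip]
See: -878
Do: drift[n=264]
See: 1748-10-06
Do: anchor[d=1749-02-20]
See: 1749-02-20
Do: labels[]
See: [ditre, melip]
Do: monthend[]
See: 1749-02-28
Do: drift[n=-258]
See: 1748-06-15
Do: toss[k=melip]
See: -878
Do: bind[k=ditre; v=ste]
See: 2022-03-30
Do: yearhop[n=6]
See: 1754-06-15
Do: monthend[]
See: 1754-06-30
Do: bind[k=ditre; v=1701-10-03]
See: ste


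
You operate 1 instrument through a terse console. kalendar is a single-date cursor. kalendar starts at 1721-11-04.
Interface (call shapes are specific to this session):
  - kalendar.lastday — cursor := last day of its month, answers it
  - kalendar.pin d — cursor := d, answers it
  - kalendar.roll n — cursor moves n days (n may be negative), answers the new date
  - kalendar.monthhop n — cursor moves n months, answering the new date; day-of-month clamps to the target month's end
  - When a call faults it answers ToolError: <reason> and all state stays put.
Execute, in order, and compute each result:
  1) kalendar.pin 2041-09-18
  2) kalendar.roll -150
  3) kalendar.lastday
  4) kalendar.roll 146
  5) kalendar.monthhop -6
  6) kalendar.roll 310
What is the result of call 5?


Answer: 2041-03-23

Derivation:
·→ pin(d: 2041-09-18)
·← 2041-09-18
·→ roll(n: -150)
·← 2041-04-21
·→ lastday()
·← 2041-04-30
·→ roll(n: 146)
·← 2041-09-23
·→ monthhop(n: -6)
·← 2041-03-23
·→ roll(n: 310)
·← 2042-01-27


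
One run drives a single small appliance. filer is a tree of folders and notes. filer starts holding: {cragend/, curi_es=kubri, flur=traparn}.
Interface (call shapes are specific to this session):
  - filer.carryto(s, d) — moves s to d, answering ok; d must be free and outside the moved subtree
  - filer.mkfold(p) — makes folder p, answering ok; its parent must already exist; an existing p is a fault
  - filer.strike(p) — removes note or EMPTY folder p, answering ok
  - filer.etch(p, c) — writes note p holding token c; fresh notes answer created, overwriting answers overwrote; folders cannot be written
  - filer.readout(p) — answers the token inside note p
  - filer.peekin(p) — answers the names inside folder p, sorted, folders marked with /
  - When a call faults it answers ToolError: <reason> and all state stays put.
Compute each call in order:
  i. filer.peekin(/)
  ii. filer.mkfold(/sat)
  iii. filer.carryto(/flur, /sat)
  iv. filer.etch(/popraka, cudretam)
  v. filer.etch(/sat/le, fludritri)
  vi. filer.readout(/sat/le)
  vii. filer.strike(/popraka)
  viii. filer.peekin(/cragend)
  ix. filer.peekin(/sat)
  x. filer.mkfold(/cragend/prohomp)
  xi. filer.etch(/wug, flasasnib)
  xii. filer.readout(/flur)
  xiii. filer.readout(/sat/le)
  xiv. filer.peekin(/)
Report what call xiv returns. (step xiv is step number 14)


I try filer.peekin on p→/, giving [cragend/, curi_es, flur].
I run filer.mkfold on p→/sat, — result: ok.
I try filer.carryto on s→/flur, d→/sat, and see ToolError: exists.
Invoking filer.etch on p→/popraka, c→cudretam, yielding created.
I invoke filer.etch on p→/sat/le, c→fludritri, and see created.
Then filer.readout on p→/sat/le, and get fludritri.
I call filer.strike on p→/popraka, which returns ok.
I run filer.peekin on p→/cragend, and see [].
I run filer.peekin on p→/sat, which returns [le].
Invoking filer.mkfold on p→/cragend/prohomp, which returns ok.
Then filer.etch on p→/wug, c→flasasnib: created.
Now I run filer.readout on p→/flur, and see traparn.
I try filer.readout on p→/sat/le, yielding fludritri.
Calling filer.peekin on p→/, and get [cragend/, curi_es, flur, sat/, wug].

Answer: [cragend/, curi_es, flur, sat/, wug]


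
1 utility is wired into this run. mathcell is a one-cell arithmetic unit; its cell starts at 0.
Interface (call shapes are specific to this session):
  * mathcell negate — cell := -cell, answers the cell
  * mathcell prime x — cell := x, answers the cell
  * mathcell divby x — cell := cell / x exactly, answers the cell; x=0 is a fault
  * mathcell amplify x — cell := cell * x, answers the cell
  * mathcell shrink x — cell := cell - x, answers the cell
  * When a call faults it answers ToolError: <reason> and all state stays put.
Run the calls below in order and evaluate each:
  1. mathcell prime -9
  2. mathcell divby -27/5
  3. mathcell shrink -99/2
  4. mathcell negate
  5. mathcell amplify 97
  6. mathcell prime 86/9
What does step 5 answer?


·→ mathcell prime(-9)
·← -9
·→ mathcell divby(-27/5)
·← 5/3
·→ mathcell shrink(-99/2)
·← 307/6
·→ mathcell negate()
·← -307/6
·→ mathcell amplify(97)
·← -29779/6
·→ mathcell prime(86/9)
·← 86/9

Answer: -29779/6


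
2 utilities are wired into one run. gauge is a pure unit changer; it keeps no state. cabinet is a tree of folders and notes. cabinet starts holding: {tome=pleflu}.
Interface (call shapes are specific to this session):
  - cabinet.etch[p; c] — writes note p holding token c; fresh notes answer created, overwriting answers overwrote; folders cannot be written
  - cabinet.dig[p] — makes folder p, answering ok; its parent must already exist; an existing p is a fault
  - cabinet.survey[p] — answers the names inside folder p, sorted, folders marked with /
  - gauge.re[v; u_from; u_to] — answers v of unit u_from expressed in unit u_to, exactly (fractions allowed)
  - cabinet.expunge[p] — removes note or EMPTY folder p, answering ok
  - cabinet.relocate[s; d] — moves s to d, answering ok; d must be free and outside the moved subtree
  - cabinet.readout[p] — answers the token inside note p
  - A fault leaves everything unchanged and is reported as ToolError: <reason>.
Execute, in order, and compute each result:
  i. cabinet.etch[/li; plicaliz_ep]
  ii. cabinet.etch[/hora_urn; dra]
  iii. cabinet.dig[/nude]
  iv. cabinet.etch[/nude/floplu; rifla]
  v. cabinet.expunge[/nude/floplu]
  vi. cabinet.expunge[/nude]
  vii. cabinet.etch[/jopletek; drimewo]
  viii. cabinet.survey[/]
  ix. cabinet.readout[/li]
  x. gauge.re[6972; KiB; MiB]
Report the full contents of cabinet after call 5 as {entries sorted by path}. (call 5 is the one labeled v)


>>> etch p=/li c=plicaliz_ep
:: created
>>> etch p=/hora_urn c=dra
:: created
>>> dig p=/nude
:: ok
>>> etch p=/nude/floplu c=rifla
:: created
>>> expunge p=/nude/floplu
:: ok
>>> expunge p=/nude
:: ok
>>> etch p=/jopletek c=drimewo
:: created
>>> survey p=/
:: [hora_urn, jopletek, li, tome]
>>> readout p=/li
:: plicaliz_ep
>>> re v=6972 u_from=KiB u_to=MiB
:: 1743/256

Answer: {hora_urn=dra, li=plicaliz_ep, nude/, tome=pleflu}


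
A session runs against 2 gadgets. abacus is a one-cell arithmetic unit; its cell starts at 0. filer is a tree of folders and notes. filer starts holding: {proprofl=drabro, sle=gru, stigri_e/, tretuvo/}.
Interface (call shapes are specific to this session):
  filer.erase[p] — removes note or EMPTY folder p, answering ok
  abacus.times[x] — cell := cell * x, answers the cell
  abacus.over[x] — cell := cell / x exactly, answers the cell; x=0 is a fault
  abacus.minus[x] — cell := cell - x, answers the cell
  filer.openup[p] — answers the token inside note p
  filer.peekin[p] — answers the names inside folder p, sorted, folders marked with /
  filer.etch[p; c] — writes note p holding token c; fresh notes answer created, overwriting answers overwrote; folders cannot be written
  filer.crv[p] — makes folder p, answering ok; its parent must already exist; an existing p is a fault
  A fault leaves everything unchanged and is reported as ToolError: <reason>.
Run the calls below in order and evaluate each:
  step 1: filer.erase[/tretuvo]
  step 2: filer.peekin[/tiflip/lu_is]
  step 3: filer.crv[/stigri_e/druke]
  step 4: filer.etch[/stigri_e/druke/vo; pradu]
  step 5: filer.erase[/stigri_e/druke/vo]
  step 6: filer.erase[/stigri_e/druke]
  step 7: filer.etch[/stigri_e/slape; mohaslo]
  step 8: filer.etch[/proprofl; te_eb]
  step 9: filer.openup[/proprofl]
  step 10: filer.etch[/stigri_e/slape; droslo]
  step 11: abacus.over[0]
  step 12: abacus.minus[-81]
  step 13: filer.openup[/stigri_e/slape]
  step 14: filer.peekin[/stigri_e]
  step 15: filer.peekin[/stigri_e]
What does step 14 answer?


>> filer.erase(p→/tretuvo)
<< ok
>> filer.peekin(p→/tiflip/lu_is)
<< ToolError: not found
>> filer.crv(p→/stigri_e/druke)
<< ok
>> filer.etch(p→/stigri_e/druke/vo, c→pradu)
<< created
>> filer.erase(p→/stigri_e/druke/vo)
<< ok
>> filer.erase(p→/stigri_e/druke)
<< ok
>> filer.etch(p→/stigri_e/slape, c→mohaslo)
<< created
>> filer.etch(p→/proprofl, c→te_eb)
<< overwrote
>> filer.openup(p→/proprofl)
<< te_eb
>> filer.etch(p→/stigri_e/slape, c→droslo)
<< overwrote
>> abacus.over(x→0)
<< ToolError: division by zero
>> abacus.minus(x→-81)
<< 81
>> filer.openup(p→/stigri_e/slape)
<< droslo
>> filer.peekin(p→/stigri_e)
<< [slape]
>> filer.peekin(p→/stigri_e)
<< [slape]

Answer: [slape]


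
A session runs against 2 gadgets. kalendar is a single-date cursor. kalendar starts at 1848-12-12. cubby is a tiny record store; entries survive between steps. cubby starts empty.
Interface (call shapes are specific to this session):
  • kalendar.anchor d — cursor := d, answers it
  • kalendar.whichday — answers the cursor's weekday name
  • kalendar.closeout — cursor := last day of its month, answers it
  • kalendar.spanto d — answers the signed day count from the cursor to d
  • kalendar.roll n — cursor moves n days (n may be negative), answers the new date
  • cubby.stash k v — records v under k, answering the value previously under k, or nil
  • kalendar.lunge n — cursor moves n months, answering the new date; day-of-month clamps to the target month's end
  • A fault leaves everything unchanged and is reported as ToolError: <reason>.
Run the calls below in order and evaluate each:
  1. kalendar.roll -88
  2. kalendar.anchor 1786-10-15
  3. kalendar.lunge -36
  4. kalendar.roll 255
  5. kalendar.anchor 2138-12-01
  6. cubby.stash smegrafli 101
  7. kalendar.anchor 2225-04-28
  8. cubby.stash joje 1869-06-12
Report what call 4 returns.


Step: roll[n='-88']
Result: 1848-09-15
Step: anchor[d='1786-10-15']
Result: 1786-10-15
Step: lunge[n='-36']
Result: 1783-10-15
Step: roll[n='255']
Result: 1784-06-26
Step: anchor[d='2138-12-01']
Result: 2138-12-01
Step: stash[k='smegrafli'; v='101']
Result: nil
Step: anchor[d='2225-04-28']
Result: 2225-04-28
Step: stash[k='joje'; v='1869-06-12']
Result: nil

Answer: 1784-06-26


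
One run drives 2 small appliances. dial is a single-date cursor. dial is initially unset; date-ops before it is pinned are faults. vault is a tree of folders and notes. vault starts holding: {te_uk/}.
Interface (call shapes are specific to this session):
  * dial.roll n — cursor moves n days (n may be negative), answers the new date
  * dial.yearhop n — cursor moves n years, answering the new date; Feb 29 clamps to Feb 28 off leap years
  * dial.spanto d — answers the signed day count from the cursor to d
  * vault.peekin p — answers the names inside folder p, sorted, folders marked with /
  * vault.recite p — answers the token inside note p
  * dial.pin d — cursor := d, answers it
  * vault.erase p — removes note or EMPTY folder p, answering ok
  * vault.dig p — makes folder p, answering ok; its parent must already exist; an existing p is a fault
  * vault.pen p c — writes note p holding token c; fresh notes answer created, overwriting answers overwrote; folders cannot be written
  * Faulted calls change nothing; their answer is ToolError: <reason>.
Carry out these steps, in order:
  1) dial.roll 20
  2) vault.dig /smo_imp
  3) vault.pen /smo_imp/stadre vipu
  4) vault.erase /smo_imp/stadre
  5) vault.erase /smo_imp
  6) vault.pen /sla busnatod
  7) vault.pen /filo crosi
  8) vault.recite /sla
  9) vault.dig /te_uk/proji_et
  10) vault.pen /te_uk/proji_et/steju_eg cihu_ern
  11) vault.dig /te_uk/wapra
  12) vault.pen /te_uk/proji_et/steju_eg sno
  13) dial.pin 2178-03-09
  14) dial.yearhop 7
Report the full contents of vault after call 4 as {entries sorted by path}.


>>> dial.roll n→20
:: ToolError: no date set
>>> vault.dig p→/smo_imp
:: ok
>>> vault.pen p→/smo_imp/stadre c→vipu
:: created
>>> vault.erase p→/smo_imp/stadre
:: ok
>>> vault.erase p→/smo_imp
:: ok
>>> vault.pen p→/sla c→busnatod
:: created
>>> vault.pen p→/filo c→crosi
:: created
>>> vault.recite p→/sla
:: busnatod
>>> vault.dig p→/te_uk/proji_et
:: ok
>>> vault.pen p→/te_uk/proji_et/steju_eg c→cihu_ern
:: created
>>> vault.dig p→/te_uk/wapra
:: ok
>>> vault.pen p→/te_uk/proji_et/steju_eg c→sno
:: overwrote
>>> dial.pin d→2178-03-09
:: 2178-03-09
>>> dial.yearhop n→7
:: 2185-03-09

Answer: {smo_imp/, te_uk/}


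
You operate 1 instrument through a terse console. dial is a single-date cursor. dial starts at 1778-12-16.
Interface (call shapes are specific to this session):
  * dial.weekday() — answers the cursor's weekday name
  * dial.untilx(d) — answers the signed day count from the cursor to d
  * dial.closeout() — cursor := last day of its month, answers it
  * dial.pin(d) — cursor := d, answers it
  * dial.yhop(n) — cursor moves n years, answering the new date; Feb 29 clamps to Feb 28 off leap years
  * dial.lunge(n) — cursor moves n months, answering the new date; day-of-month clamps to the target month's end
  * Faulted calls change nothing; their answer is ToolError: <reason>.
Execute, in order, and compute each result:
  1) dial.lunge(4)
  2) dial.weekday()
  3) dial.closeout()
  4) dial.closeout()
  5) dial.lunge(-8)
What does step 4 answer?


% 1. dial.lunge(n=4) == 1779-04-16
% 2. dial.weekday() == Friday
% 3. dial.closeout() == 1779-04-30
% 4. dial.closeout() == 1779-04-30
% 5. dial.lunge(n=-8) == 1778-08-30

Answer: 1779-04-30


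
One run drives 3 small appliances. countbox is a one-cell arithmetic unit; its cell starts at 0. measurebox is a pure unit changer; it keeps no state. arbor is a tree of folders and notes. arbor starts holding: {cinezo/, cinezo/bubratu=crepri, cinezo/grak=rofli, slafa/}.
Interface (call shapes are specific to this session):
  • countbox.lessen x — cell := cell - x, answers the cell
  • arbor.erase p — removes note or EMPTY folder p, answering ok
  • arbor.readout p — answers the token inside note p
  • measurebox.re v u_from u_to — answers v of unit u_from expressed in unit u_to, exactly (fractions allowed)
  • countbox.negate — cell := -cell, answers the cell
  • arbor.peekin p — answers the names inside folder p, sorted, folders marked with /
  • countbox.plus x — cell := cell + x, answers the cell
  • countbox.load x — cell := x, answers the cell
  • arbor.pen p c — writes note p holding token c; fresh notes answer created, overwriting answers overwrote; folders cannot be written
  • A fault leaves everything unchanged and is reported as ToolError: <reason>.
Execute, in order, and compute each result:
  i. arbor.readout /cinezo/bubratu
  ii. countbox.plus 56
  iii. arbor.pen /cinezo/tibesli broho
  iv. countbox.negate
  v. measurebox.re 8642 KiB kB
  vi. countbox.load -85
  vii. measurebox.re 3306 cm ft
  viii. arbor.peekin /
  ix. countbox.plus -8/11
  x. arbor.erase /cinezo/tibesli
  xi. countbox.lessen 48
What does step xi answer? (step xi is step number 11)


Using arbor.readout passing p='/cinezo/bubratu', → crepri.
I try countbox.plus passing x='56', and observe 56.
Then arbor.pen passing p='/cinezo/tibesli', c='broho', and see created.
Invoking countbox.negate(): -56.
Using measurebox.re passing v='8642', u_from='KiB', u_to='kB', and observe 1106176/125.
Next I call countbox.load passing x='-85', which returns -85.
Next I call measurebox.re passing v='3306', u_from='cm', u_to='ft', and see 13775/127.
Invoking arbor.peekin passing p='/', giving [cinezo/, slafa/].
Then countbox.plus passing x='-8/11', giving -943/11.
Invoking arbor.erase passing p='/cinezo/tibesli', giving ok.
I use countbox.lessen passing x='48', → -1471/11.

Answer: -1471/11


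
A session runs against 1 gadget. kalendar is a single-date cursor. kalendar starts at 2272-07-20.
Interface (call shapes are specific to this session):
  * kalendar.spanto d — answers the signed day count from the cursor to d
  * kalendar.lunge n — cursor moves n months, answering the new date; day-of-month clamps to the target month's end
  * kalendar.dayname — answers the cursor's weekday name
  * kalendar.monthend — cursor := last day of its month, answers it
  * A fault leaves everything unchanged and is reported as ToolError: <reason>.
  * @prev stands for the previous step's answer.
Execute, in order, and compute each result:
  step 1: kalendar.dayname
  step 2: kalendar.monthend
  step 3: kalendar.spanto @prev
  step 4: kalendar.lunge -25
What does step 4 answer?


> kalendar.dayname
  Saturday
> kalendar.monthend
  2272-07-31
> kalendar.spanto d: @prev
  0
> kalendar.lunge n: -25
  2270-06-30

Answer: 2270-06-30


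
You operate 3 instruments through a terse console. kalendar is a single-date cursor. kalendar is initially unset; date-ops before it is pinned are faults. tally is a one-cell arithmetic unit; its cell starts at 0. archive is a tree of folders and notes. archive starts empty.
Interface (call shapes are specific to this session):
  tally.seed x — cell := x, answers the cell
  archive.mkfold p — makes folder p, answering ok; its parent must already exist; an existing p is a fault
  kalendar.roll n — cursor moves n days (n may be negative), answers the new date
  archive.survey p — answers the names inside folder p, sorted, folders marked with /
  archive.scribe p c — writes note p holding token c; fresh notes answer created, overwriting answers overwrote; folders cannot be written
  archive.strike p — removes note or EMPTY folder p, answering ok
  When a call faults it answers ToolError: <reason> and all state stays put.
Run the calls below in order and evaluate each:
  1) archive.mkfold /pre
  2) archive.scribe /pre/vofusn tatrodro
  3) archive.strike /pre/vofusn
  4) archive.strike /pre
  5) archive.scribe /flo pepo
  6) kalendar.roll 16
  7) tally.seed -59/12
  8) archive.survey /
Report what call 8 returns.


-- 1. archive.mkfold(/pre) -> ok
-- 2. archive.scribe(/pre/vofusn, tatrodro) -> created
-- 3. archive.strike(/pre/vofusn) -> ok
-- 4. archive.strike(/pre) -> ok
-- 5. archive.scribe(/flo, pepo) -> created
-- 6. kalendar.roll(16) -> ToolError: no date set
-- 7. tally.seed(-59/12) -> -59/12
-- 8. archive.survey(/) -> [flo]

Answer: [flo]


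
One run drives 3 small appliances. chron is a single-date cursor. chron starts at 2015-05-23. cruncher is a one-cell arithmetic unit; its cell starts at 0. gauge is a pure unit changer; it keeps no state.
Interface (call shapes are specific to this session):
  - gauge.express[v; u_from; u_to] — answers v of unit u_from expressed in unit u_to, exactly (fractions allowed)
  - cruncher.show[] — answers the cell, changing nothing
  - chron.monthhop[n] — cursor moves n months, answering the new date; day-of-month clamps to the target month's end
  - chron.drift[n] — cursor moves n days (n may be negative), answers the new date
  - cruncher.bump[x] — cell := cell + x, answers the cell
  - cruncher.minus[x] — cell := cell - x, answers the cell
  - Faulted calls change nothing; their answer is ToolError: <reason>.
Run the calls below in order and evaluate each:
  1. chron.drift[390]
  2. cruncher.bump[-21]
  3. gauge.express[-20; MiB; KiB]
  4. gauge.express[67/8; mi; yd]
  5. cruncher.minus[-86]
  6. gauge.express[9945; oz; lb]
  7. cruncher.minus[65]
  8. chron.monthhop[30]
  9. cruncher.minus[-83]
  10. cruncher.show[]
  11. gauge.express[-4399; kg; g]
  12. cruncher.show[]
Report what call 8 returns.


I invoke drift with n=390, which returns 2016-06-16.
I run bump with x=-21, yielding -21.
I run express with v=-20, u_from=MiB, u_to=KiB, and see -20480.
Now I run express with v=67/8, u_from=mi, u_to=yd, yielding 14740.
Invoking minus with x=-86, — result: 65.
Now I run express with v=9945, u_from=oz, u_to=lb: 9945/16.
Then minus with x=65, — result: 0.
Now I run monthhop with n=30: 2018-12-16.
I try minus with x=-83, and see 83.
Now I run show: 83.
Calling express with v=-4399, u_from=kg, u_to=g, and observe -4399000.
Now I run show, and observe 83.

Answer: 2018-12-16


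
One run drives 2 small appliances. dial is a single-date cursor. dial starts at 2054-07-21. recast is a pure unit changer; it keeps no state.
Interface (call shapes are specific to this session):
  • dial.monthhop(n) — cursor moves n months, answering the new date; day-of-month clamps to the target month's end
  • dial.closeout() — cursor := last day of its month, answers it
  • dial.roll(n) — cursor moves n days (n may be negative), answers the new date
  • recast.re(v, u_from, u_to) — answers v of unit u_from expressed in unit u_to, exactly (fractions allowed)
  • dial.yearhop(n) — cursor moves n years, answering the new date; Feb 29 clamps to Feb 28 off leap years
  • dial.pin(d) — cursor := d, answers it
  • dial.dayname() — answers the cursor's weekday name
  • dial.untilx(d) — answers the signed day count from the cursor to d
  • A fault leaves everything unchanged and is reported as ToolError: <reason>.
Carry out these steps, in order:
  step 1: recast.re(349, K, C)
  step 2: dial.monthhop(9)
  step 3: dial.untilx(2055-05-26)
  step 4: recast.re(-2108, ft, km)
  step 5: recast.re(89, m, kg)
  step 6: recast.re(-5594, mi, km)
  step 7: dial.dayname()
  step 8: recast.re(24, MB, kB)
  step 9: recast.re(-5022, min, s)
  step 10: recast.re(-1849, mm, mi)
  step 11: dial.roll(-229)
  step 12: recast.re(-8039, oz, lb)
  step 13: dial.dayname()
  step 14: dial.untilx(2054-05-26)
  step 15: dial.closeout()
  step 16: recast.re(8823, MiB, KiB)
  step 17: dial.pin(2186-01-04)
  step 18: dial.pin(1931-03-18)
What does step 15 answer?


Answer: 2054-09-30

Derivation:
-> recast.re(v: 349, u_from: K, u_to: C)
<- 1517/20
-> dial.monthhop(n: 9)
<- 2055-04-21
-> dial.untilx(d: 2055-05-26)
<- 35
-> recast.re(v: -2108, u_from: ft, u_to: km)
<- -200787/312500
-> recast.re(v: 89, u_from: m, u_to: kg)
<- ToolError: incompatible units
-> recast.re(v: -5594, u_from: mi, u_to: km)
<- -140666724/15625
-> dial.dayname()
<- Wednesday
-> recast.re(v: 24, u_from: MB, u_to: kB)
<- 24000
-> recast.re(v: -5022, u_from: min, u_to: s)
<- -301320
-> recast.re(v: -1849, u_from: mm, u_to: mi)
<- -1849/1609344
-> dial.roll(n: -229)
<- 2054-09-04
-> recast.re(v: -8039, u_from: oz, u_to: lb)
<- -8039/16
-> dial.dayname()
<- Friday
-> dial.untilx(d: 2054-05-26)
<- -101
-> dial.closeout()
<- 2054-09-30
-> recast.re(v: 8823, u_from: MiB, u_to: KiB)
<- 9034752
-> dial.pin(d: 2186-01-04)
<- 2186-01-04
-> dial.pin(d: 1931-03-18)
<- 1931-03-18


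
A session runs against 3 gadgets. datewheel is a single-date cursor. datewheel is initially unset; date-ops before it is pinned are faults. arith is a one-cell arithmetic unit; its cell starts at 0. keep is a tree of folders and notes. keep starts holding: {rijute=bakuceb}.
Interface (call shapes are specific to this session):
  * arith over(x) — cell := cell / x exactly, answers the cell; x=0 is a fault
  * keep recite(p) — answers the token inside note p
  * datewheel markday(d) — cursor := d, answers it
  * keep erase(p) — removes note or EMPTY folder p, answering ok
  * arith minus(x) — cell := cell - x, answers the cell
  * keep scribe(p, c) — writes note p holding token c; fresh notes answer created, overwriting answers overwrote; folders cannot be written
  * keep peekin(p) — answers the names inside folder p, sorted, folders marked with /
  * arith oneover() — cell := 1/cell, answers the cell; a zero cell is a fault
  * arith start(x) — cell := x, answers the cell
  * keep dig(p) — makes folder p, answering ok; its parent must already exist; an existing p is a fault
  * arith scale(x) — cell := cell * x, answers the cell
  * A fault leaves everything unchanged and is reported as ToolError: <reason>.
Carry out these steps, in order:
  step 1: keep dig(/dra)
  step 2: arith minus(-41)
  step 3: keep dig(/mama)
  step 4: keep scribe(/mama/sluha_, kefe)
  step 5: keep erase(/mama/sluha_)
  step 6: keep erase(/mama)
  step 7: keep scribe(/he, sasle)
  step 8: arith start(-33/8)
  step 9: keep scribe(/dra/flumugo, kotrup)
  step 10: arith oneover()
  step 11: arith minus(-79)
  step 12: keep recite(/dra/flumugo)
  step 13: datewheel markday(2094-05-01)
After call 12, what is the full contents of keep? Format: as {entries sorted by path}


Answer: {dra/, dra/flumugo=kotrup, he=sasle, rijute=bakuceb}

Derivation:
>> keep dig(p: /dra)
<< ok
>> arith minus(x: -41)
<< 41
>> keep dig(p: /mama)
<< ok
>> keep scribe(p: /mama/sluha_, c: kefe)
<< created
>> keep erase(p: /mama/sluha_)
<< ok
>> keep erase(p: /mama)
<< ok
>> keep scribe(p: /he, c: sasle)
<< created
>> arith start(x: -33/8)
<< -33/8
>> keep scribe(p: /dra/flumugo, c: kotrup)
<< created
>> arith oneover()
<< -8/33
>> arith minus(x: -79)
<< 2599/33
>> keep recite(p: /dra/flumugo)
<< kotrup
>> datewheel markday(d: 2094-05-01)
<< 2094-05-01


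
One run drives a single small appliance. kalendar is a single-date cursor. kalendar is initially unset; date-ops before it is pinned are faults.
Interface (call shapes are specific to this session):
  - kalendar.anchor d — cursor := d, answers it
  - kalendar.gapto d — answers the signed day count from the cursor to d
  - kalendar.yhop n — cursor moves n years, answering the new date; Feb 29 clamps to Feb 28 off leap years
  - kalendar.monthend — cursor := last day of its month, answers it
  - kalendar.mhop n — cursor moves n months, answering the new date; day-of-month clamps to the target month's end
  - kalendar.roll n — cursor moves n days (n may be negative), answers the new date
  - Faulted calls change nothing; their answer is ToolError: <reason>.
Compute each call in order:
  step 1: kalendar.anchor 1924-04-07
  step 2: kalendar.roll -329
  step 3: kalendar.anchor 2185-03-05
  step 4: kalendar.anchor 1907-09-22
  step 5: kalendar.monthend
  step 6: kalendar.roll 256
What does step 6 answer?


% 1. kalendar.anchor(d='1924-04-07') : 1924-04-07
% 2. kalendar.roll(n='-329') : 1923-05-14
% 3. kalendar.anchor(d='2185-03-05') : 2185-03-05
% 4. kalendar.anchor(d='1907-09-22') : 1907-09-22
% 5. kalendar.monthend() : 1907-09-30
% 6. kalendar.roll(n='256') : 1908-06-12

Answer: 1908-06-12


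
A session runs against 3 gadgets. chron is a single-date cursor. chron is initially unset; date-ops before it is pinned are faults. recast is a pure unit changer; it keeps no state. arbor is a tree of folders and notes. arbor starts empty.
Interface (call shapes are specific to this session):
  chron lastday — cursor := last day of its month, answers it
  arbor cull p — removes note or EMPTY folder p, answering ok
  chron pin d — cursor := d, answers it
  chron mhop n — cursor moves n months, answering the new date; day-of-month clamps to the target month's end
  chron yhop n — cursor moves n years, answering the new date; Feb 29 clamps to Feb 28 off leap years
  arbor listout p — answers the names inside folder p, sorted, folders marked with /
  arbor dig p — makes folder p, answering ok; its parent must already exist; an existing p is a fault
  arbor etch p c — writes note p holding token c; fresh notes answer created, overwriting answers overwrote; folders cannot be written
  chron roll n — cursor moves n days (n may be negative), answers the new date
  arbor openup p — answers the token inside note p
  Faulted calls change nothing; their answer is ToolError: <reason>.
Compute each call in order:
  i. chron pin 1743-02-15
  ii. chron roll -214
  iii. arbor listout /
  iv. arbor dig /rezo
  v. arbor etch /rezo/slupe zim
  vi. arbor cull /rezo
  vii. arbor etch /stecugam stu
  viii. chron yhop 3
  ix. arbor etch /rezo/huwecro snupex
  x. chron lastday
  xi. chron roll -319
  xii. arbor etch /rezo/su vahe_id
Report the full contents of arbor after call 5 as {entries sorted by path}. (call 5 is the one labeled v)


Answer: {rezo/, rezo/slupe=zim}

Derivation:
% chron pin(d: 1743-02-15) == 1743-02-15
% chron roll(n: -214) == 1742-07-16
% arbor listout(p: /) == []
% arbor dig(p: /rezo) == ok
% arbor etch(p: /rezo/slupe, c: zim) == created
% arbor cull(p: /rezo) == ToolError: not empty
% arbor etch(p: /stecugam, c: stu) == created
% chron yhop(n: 3) == 1745-07-16
% arbor etch(p: /rezo/huwecro, c: snupex) == created
% chron lastday() == 1745-07-31
% chron roll(n: -319) == 1744-09-15
% arbor etch(p: /rezo/su, c: vahe_id) == created


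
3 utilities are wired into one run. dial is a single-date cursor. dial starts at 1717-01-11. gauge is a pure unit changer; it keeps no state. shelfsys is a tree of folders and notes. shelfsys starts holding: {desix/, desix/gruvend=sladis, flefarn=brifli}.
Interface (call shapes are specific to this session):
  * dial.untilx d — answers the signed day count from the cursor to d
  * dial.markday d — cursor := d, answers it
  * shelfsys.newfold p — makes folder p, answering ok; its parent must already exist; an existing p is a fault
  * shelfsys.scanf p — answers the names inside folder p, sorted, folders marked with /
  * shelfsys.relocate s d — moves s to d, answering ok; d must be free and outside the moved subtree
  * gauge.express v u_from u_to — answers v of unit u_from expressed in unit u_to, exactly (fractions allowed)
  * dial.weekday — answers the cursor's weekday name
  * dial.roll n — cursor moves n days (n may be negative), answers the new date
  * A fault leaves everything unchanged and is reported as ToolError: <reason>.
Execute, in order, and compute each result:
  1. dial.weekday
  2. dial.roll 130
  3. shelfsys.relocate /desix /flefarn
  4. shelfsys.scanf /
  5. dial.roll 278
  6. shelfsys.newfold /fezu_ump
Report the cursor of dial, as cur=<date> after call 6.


Answer: cur=1718-02-23

Derivation:
-- 1. dial.weekday() == Monday
-- 2. dial.roll(n: 130) == 1717-05-21
-- 3. shelfsys.relocate(s: /desix, d: /flefarn) == ToolError: exists
-- 4. shelfsys.scanf(p: /) == [desix/, flefarn]
-- 5. dial.roll(n: 278) == 1718-02-23
-- 6. shelfsys.newfold(p: /fezu_ump) == ok


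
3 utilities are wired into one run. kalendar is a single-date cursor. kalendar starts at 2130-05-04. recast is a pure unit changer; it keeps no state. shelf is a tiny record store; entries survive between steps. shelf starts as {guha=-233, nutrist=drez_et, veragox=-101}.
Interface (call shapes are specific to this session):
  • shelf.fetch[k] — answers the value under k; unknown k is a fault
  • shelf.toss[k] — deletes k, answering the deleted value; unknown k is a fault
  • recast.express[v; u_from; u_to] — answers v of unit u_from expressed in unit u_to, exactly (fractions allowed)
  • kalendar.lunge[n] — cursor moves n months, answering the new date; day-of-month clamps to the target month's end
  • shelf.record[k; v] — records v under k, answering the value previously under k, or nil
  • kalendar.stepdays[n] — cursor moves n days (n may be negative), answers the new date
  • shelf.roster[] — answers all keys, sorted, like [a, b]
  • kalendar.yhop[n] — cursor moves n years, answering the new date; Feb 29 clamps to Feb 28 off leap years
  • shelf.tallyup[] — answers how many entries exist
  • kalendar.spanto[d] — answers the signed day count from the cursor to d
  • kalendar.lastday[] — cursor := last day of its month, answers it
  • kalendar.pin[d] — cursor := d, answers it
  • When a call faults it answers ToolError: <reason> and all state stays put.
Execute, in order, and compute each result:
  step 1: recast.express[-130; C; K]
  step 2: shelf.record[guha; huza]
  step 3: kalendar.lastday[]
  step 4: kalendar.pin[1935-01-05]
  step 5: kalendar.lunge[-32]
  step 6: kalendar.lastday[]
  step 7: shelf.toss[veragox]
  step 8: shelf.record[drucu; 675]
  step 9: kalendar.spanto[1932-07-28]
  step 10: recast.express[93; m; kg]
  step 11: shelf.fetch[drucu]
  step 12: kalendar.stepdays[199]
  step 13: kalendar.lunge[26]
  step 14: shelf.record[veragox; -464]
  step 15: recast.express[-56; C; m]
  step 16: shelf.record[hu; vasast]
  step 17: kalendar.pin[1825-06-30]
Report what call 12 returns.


Answer: 1932-12-16

Derivation:
CALL recast.express[v→-130; u_from→C; u_to→K]
RET  2863/20
CALL shelf.record[k→guha; v→huza]
RET  -233
CALL kalendar.lastday[]
RET  2130-05-31
CALL kalendar.pin[d→1935-01-05]
RET  1935-01-05
CALL kalendar.lunge[n→-32]
RET  1932-05-05
CALL kalendar.lastday[]
RET  1932-05-31
CALL shelf.toss[k→veragox]
RET  -101
CALL shelf.record[k→drucu; v→675]
RET  nil
CALL kalendar.spanto[d→1932-07-28]
RET  58
CALL recast.express[v→93; u_from→m; u_to→kg]
RET  ToolError: incompatible units
CALL shelf.fetch[k→drucu]
RET  675
CALL kalendar.stepdays[n→199]
RET  1932-12-16
CALL kalendar.lunge[n→26]
RET  1935-02-16
CALL shelf.record[k→veragox; v→-464]
RET  nil
CALL recast.express[v→-56; u_from→C; u_to→m]
RET  ToolError: incompatible units
CALL shelf.record[k→hu; v→vasast]
RET  nil
CALL kalendar.pin[d→1825-06-30]
RET  1825-06-30


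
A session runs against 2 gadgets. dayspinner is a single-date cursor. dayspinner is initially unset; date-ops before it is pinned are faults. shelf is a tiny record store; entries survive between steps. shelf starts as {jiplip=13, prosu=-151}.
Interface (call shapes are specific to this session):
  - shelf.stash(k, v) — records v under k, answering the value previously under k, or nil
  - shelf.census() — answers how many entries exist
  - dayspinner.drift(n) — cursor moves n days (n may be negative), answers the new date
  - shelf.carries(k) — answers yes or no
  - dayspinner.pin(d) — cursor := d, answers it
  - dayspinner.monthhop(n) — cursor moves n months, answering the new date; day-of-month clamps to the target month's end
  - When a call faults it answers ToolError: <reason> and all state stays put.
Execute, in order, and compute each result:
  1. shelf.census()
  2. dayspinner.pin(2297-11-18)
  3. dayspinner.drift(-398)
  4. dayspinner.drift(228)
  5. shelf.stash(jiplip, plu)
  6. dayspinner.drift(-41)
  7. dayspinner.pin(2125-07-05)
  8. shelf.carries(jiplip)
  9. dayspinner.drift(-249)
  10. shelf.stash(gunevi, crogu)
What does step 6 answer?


Answer: 2297-04-21

Derivation:
Using shelf.census(): 2.
I run dayspinner.pin on 2297-11-18, — result: 2297-11-18.
Next I call dayspinner.drift on -398, — result: 2296-10-16.
I run dayspinner.drift on 228, and get 2297-06-01.
I try shelf.stash on jiplip, plu, and see 13.
Using dayspinner.drift on -41, → 2297-04-21.
Invoking dayspinner.pin on 2125-07-05, → 2125-07-05.
I use shelf.carries on jiplip, — result: yes.
Then dayspinner.drift on -249, giving 2124-10-29.
Using shelf.stash on gunevi, crogu, → nil.


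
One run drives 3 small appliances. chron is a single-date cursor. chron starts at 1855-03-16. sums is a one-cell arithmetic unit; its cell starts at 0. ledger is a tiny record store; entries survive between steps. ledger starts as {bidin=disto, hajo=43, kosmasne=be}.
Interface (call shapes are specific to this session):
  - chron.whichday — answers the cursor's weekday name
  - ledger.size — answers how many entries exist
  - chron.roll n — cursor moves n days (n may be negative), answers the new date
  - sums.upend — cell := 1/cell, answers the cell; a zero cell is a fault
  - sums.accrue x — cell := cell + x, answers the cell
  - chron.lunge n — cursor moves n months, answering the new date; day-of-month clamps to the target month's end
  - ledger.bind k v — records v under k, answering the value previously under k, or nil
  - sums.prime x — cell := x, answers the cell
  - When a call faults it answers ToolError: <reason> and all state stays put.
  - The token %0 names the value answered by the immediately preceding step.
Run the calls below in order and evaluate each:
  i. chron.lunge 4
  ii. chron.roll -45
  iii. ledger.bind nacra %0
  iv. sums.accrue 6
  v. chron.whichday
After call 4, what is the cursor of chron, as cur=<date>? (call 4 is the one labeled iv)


Answer: cur=1855-06-01

Derivation:
$ chron.lunge 4
:: 1855-07-16
$ chron.roll -45
:: 1855-06-01
$ ledger.bind nacra %0
:: nil
$ sums.accrue 6
:: 6
$ chron.whichday
:: Friday


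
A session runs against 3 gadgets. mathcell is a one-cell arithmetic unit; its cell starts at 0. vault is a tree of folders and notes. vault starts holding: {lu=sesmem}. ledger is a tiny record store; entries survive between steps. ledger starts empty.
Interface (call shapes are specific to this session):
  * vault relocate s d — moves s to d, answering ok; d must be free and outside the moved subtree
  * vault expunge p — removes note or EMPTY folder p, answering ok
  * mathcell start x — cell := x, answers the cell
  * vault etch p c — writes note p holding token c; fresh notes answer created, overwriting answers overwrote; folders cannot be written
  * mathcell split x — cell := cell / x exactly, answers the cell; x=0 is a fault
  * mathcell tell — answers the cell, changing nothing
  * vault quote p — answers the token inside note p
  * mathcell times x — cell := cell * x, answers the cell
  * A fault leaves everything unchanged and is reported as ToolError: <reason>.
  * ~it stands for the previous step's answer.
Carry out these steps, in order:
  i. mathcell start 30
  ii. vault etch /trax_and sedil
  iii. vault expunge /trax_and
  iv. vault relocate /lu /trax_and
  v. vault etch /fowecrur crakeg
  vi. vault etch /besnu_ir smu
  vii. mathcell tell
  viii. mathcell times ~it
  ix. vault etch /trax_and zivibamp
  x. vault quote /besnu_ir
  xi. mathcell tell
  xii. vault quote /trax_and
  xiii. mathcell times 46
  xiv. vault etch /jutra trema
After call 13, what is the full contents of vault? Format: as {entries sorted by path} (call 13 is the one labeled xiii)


% 1. mathcell start(30) == 30
% 2. vault etch(/trax_and, sedil) == created
% 3. vault expunge(/trax_and) == ok
% 4. vault relocate(/lu, /trax_and) == ok
% 5. vault etch(/fowecrur, crakeg) == created
% 6. vault etch(/besnu_ir, smu) == created
% 7. mathcell tell() == 30
% 8. mathcell times(~it) == 900
% 9. vault etch(/trax_and, zivibamp) == overwrote
% 10. vault quote(/besnu_ir) == smu
% 11. mathcell tell() == 900
% 12. vault quote(/trax_and) == zivibamp
% 13. mathcell times(46) == 41400
% 14. vault etch(/jutra, trema) == created

Answer: {besnu_ir=smu, fowecrur=crakeg, trax_and=zivibamp}
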